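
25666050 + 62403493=88069543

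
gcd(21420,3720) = 60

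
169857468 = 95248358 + 74609110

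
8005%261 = 175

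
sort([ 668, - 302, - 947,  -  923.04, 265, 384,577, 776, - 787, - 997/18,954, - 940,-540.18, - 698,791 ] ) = [ - 947, -940 , - 923.04 , - 787, - 698, - 540.18,  -  302,-997/18 , 265,384 , 577,668,  776,791,954 ]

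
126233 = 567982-441749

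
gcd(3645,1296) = 81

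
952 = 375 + 577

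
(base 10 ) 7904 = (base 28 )A28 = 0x1EE0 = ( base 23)elf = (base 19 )12H0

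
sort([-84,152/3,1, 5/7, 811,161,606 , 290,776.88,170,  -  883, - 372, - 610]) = [- 883 , - 610, - 372 ,-84,5/7, 1,152/3,161,170, 290,606,776.88,811]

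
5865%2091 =1683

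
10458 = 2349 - - 8109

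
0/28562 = 0 = 0.00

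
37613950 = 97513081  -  59899131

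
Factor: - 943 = -23^1*41^1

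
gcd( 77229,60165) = 9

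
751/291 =751/291 = 2.58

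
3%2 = 1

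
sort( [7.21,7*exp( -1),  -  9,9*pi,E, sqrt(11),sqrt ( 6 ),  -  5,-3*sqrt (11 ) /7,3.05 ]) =[ - 9, - 5, - 3*sqrt(11)/7,sqrt(6),7*exp( - 1 ),E,3.05,  sqrt( 11), 7.21,9*pi] 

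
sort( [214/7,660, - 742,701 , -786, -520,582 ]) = [ - 786,- 742,- 520, 214/7, 582,660,701 ]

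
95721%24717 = 21570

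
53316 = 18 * 2962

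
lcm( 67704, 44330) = 3723720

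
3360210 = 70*48003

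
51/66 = 17/22 = 0.77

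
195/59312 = 195/59312 = 0.00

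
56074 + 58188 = 114262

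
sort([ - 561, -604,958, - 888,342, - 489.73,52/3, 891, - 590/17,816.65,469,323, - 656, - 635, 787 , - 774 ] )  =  [ - 888, - 774, - 656, - 635, - 604, - 561, - 489.73, - 590/17,52/3,323, 342,469,787,816.65, 891, 958]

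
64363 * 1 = 64363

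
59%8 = 3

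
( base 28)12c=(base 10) 852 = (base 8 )1524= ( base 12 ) 5B0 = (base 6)3540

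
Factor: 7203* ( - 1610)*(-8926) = 2^2*3^1*5^1*7^5*23^1*4463^1 = 103513304580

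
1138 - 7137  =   - 5999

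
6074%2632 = 810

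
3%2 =1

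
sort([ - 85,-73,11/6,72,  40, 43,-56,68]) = [-85, - 73,-56 , 11/6,40,43,68,72]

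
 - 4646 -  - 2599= - 2047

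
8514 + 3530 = 12044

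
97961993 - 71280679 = 26681314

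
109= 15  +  94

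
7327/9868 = 7327/9868 = 0.74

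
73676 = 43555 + 30121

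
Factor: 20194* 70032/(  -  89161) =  - 1414226208/89161 = - 2^5 * 3^1*23^1*163^( - 1)*439^1*547^( - 1 )*1459^1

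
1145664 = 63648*18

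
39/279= 13/93 = 0.14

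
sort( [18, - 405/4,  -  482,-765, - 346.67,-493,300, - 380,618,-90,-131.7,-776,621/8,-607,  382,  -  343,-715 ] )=[ - 776, - 765, - 715, - 607,-493, -482, - 380, - 346.67, - 343,-131.7, - 405/4, - 90, 18,621/8, 300, 382, 618]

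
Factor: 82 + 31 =113^1 = 113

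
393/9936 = 131/3312= 0.04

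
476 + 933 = 1409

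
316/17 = 18 + 10/17=18.59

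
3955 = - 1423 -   -  5378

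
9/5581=9/5581 = 0.00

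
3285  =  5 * 657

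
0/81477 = 0 = 0.00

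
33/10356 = 11/3452 = 0.00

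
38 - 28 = 10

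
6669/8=833 + 5/8 = 833.62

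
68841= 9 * 7649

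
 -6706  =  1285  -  7991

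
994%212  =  146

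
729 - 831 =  - 102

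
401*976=391376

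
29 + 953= 982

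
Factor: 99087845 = 5^1*59^1 * 383^1*877^1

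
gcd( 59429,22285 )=1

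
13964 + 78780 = 92744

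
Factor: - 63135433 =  - 17^1*3713849^1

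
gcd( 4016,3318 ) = 2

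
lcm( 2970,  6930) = 20790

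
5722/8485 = 5722/8485 = 0.67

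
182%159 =23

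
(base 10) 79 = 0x4F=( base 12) 67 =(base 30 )2J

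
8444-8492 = - 48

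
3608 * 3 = 10824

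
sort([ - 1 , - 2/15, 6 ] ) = [ - 1, - 2/15,6] 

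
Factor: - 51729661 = - 5081^1*10181^1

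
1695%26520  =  1695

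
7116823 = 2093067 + 5023756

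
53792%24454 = 4884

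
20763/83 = 20763/83 = 250.16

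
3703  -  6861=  - 3158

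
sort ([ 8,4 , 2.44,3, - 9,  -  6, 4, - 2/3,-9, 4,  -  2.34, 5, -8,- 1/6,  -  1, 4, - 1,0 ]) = [ - 9, - 9,- 8,-6 , -2.34, - 1, - 1, - 2/3, - 1/6,0,2.44,3,4,4,4,4,5,8]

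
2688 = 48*56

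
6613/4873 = 1 + 1740/4873 = 1.36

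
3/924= 1/308 = 0.00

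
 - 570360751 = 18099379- 588460130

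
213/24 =71/8=8.88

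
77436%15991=13472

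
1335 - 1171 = 164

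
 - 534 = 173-707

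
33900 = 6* 5650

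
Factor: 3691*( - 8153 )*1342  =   - 2^1*11^1 * 31^1*61^1*263^1*3691^1 = - 40384434266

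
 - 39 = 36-75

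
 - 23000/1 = -23000 = - 23000.00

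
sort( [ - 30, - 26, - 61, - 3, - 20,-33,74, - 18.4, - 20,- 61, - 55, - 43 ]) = [ - 61, - 61, - 55, - 43, - 33, - 30, -26, - 20, - 20, - 18.4,-3,  74 ]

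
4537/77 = 58 + 71/77 = 58.92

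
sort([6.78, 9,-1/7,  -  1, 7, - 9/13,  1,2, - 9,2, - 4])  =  [ - 9, - 4, - 1, - 9/13, - 1/7 , 1,2,2,6.78 , 7,9 ]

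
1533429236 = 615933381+917495855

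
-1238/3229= - 1238/3229  =  -  0.38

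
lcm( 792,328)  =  32472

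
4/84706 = 2/42353 = 0.00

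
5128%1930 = 1268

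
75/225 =1/3 =0.33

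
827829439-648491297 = 179338142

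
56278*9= 506502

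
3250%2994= 256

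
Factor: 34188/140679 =2^2*3^( - 1)*7^(-1)*29^ (-1) * 37^1 = 148/609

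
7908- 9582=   -  1674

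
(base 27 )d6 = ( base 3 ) 111020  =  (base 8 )545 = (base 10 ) 357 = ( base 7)1020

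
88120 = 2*44060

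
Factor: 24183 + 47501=2^2 *17921^1 = 71684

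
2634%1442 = 1192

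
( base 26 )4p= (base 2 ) 10000001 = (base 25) 54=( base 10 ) 129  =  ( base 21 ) 63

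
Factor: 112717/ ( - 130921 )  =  -7^( - 1)*11^1*59^ (  -  1 )*317^(-1)*10247^1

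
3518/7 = 3518/7  =  502.57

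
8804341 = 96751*91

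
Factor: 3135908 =2^2*523^1*1499^1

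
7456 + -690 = 6766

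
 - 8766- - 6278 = -2488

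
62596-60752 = 1844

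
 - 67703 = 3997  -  71700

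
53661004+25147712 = 78808716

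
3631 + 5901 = 9532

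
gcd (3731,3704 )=1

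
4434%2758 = 1676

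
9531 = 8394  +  1137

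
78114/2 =39057 = 39057.00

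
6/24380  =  3/12190=   0.00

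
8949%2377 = 1818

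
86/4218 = 43/2109= 0.02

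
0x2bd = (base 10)701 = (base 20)1F1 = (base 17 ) 274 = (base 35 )K1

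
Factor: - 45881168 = - 2^4 * 2867573^1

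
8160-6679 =1481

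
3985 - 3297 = 688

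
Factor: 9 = 3^2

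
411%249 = 162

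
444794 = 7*63542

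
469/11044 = 469/11044  =  0.04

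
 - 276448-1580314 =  - 1856762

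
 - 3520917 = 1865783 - 5386700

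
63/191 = 63/191 = 0.33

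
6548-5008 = 1540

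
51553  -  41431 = 10122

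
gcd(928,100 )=4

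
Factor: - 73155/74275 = -14631/14855 = - 3^1*5^(  -  1)*2971^(-1 )*4877^1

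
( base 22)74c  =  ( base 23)6df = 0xda0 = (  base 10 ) 3488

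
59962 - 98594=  - 38632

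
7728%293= 110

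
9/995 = 9/995 = 0.01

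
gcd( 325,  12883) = 13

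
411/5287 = 411/5287 = 0.08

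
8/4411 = 8/4411 = 0.00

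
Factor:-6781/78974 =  - 2^ ( - 1)*7^(-1 ) * 5641^( - 1) *6781^1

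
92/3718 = 46/1859= 0.02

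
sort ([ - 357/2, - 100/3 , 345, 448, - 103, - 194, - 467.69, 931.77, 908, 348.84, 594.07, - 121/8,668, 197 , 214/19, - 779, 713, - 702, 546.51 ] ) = [-779,- 702 , - 467.69, - 194, - 357/2, - 103,-100/3, - 121/8, 214/19, 197, 345, 348.84,448,546.51 , 594.07,668 , 713,908 , 931.77] 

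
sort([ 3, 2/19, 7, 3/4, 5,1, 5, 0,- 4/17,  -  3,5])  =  [ - 3,-4/17,0,2/19, 3/4, 1,3, 5,5,  5, 7]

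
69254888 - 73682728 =-4427840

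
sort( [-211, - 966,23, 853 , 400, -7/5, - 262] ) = [ - 966,-262, - 211, - 7/5, 23,400,853]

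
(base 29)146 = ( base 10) 963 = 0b1111000011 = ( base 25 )1dd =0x3C3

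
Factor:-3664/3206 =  - 2^3*7^(-1 ) = - 8/7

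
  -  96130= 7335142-7431272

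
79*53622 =4236138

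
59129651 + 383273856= 442403507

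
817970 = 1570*521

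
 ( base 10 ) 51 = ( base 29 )1m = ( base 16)33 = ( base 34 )1h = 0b110011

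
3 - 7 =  - 4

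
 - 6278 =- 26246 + 19968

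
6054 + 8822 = 14876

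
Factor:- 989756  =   - 2^2*247439^1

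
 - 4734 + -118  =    -  4852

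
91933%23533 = 21334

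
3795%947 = 7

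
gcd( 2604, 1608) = 12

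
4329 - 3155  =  1174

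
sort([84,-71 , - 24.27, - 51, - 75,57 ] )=[-75, -71, - 51, -24.27,57,84]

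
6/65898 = 1/10983 = 0.00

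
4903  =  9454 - 4551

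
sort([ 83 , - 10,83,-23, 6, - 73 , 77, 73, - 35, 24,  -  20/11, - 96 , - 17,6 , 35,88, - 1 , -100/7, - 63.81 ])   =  [  -  96, -73, - 63.81, - 35, - 23,- 17,-100/7,-10,- 20/11, - 1 , 6, 6,  24,35,73, 77,  83, 83,88 ]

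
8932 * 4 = 35728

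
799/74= 799/74 = 10.80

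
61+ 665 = 726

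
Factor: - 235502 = -2^1*117751^1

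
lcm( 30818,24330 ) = 462270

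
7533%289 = 19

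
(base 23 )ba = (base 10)263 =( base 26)a3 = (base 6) 1115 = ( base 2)100000111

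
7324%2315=379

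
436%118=82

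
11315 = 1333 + 9982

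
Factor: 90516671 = 7^3*163^1*1619^1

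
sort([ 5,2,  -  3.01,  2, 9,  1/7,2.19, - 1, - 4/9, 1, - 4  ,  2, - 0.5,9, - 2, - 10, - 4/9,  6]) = [ - 10, - 4, - 3.01, - 2, - 1 , - 0.5, - 4/9, - 4/9, 1/7, 1,2,2,  2,2.19,5, 6,9,9]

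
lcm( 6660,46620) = 46620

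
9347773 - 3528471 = 5819302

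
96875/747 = 129 + 512/747 = 129.69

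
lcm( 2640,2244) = 44880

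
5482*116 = 635912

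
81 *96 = 7776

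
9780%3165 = 285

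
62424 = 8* 7803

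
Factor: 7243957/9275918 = 2^( - 1)*7^1*229^1*643^( - 1 )*4519^1*7213^ ( - 1)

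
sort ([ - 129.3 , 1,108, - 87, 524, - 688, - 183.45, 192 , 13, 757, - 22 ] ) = [ - 688 ,  -  183.45, - 129.3,-87, - 22, 1, 13,108, 192, 524  ,  757]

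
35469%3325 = 2219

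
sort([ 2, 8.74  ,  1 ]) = [ 1 , 2,8.74] 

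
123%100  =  23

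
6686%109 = 37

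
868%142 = 16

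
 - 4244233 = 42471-4286704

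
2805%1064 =677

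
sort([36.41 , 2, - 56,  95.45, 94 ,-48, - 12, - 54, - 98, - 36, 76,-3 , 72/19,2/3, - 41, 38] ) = [-98 ,-56, - 54, - 48, - 41, - 36, - 12,-3, 2/3, 2, 72/19,36.41,38 , 76,94, 95.45]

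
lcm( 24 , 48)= 48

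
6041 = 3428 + 2613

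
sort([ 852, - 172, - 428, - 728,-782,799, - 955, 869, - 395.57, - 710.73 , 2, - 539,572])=[ - 955, - 782,-728, - 710.73, - 539, - 428,  -  395.57,  -  172, 2 , 572, 799, 852,869]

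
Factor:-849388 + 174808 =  - 2^2*3^1*5^1*11243^1 = - 674580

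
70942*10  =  709420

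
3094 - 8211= - 5117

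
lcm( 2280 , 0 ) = 0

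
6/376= 3/188  =  0.02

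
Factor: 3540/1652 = 15/7 = 3^1 * 5^1 * 7^(  -  1 )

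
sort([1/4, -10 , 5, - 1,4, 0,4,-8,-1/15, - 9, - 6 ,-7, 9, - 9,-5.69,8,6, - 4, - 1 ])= [ - 10, - 9, - 9, - 8,  -  7,-6, - 5.69, -4, - 1 ,  -  1, - 1/15,0,1/4,4, 4 , 5,6,8,9 ] 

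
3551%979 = 614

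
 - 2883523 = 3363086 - 6246609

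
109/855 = 109/855 = 0.13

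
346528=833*416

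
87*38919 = 3385953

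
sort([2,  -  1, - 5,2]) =[ - 5, - 1 , 2,2]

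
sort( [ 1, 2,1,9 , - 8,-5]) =[ - 8,-5, 1 , 1, 2, 9 ]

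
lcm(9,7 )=63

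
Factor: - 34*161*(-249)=2^1*3^1*7^1 * 17^1*23^1*83^1 = 1363026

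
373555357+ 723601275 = 1097156632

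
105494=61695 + 43799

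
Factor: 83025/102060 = 205/252= 2^( - 2 ) * 3^( - 2 ) * 5^1*7^( - 1 ) * 41^1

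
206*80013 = 16482678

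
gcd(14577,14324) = 1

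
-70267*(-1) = 70267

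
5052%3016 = 2036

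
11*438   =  4818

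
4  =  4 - 0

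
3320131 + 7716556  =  11036687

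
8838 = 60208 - 51370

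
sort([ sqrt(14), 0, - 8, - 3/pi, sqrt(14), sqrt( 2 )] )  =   [ - 8, - 3/pi, 0 , sqrt( 2), sqrt(14 ), sqrt( 14 )]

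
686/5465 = 686/5465 = 0.13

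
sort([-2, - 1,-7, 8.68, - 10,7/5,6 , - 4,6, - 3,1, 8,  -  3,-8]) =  [-10, - 8,  -  7,-4,-3, - 3,-2 ,-1,1,7/5, 6, 6,8,8.68] 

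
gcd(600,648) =24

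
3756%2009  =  1747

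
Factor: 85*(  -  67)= -5^1*17^1 * 67^1= - 5695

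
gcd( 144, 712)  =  8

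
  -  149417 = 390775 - 540192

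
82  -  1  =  81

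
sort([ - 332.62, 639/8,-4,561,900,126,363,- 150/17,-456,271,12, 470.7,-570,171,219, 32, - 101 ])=[ - 570, - 456,- 332.62 ,-101,-150/17, - 4,  12, 32 , 639/8, 126, 171, 219, 271, 363, 470.7, 561, 900]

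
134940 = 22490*6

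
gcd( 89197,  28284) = 1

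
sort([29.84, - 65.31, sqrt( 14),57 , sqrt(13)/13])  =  [ - 65.31,sqrt(13 ) /13,sqrt( 14),  29.84, 57]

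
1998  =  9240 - 7242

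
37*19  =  703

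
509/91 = 5 + 54/91 =5.59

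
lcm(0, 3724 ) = 0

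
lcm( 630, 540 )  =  3780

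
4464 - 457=4007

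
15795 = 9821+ 5974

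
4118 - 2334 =1784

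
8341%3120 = 2101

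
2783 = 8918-6135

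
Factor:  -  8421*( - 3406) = 2^1*3^1*7^1 * 13^1*131^1*401^1= 28681926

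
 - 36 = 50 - 86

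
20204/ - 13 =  - 20204/13 = - 1554.15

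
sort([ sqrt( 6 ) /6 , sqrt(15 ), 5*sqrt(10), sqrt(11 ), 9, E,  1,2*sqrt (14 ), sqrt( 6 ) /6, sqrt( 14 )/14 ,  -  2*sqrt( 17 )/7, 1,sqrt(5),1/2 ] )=[ - 2*sqrt( 17 )/7,sqrt(14)/14,sqrt(6) /6, sqrt( 6)/6,1/2, 1, 1, sqrt( 5),E , sqrt( 11), sqrt ( 15 ) , 2*sqrt(14), 9, 5*sqrt(10 )]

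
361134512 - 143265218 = 217869294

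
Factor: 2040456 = 2^3 * 3^1 * 11^1*59^1 * 131^1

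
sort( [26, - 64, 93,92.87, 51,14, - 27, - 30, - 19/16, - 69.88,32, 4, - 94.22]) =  [ - 94.22, - 69.88, - 64, - 30, - 27, - 19/16,4,  14, 26,32 , 51,92.87,93]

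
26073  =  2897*9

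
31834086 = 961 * 33126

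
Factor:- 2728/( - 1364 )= 2 = 2^1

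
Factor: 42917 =7^1 * 6131^1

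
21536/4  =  5384 = 5384.00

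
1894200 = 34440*55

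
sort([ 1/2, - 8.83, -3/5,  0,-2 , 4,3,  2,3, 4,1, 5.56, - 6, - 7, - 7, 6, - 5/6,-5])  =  [-8.83,- 7,  -  7,-6, - 5, - 2, - 5/6, - 3/5, 0,1/2,1,2, 3,3, 4,4 , 5.56, 6]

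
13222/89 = 13222/89= 148.56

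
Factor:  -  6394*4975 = - 31810150 = - 2^1*5^2*23^1 * 139^1*199^1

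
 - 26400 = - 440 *60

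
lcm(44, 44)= 44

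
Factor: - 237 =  - 3^1* 79^1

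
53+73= 126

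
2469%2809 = 2469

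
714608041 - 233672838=480935203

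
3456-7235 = -3779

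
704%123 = 89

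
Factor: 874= 2^1*19^1*23^1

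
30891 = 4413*7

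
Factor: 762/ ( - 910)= - 3^1*5^(  -  1)*7^( - 1 )*13^( - 1)*127^1 = - 381/455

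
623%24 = 23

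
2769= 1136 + 1633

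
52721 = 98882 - 46161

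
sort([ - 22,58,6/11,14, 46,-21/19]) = [ - 22,  -  21/19,6/11, 14, 46, 58 ] 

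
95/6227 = 95/6227= 0.02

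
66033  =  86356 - 20323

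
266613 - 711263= -444650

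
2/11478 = 1/5739= 0.00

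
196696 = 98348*2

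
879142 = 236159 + 642983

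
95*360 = 34200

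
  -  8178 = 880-9058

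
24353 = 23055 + 1298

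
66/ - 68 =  - 1  +  1/34  =  - 0.97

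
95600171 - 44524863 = 51075308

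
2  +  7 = 9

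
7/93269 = 7/93269  =  0.00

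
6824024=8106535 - 1282511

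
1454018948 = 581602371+872416577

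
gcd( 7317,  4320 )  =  27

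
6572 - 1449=5123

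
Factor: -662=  - 2^1*331^1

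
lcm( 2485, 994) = 4970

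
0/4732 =0=0.00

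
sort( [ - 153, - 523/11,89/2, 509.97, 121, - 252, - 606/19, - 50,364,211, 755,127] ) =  [ - 252, - 153, -50,-523/11, - 606/19,89/2,121,127,211,364,509.97,755 ]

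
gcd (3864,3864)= 3864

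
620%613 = 7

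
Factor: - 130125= - 3^1 * 5^3*347^1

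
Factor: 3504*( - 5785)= - 2^4*3^1*5^1*13^1*73^1*89^1  =  - 20270640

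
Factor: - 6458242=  - 2^1*7^1*29^1*15907^1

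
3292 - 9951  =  -6659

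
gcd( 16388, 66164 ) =68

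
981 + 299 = 1280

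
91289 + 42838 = 134127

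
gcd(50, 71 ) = 1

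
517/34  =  15 + 7/34 = 15.21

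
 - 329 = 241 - 570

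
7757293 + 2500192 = 10257485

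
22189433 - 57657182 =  - 35467749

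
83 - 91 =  - 8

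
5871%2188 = 1495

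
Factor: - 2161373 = -2161373^1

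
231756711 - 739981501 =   -  508224790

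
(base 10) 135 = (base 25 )5A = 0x87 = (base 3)12000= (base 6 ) 343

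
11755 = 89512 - 77757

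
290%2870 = 290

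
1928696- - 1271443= 3200139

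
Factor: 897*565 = 506805 = 3^1*5^1 * 13^1 * 23^1*113^1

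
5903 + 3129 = 9032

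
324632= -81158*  ( - 4 )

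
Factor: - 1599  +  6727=2^3*641^1 = 5128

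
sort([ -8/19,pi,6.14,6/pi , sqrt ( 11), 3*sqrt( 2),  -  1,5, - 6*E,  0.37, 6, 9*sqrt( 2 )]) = [ - 6*E, - 1,-8/19,  0.37, 6/pi, pi , sqrt( 11),3*sqrt (2 ), 5,6,6.14,9*sqrt( 2) ] 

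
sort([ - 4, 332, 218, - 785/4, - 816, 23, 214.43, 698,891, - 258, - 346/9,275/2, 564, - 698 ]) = [ - 816,- 698, -258, - 785/4, - 346/9, - 4, 23, 275/2,  214.43,  218, 332,564, 698, 891]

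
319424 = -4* ( - 79856) 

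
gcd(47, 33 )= 1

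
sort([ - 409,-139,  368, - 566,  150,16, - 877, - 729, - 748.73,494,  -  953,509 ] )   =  [ - 953, - 877,- 748.73, -729,-566,- 409,  -  139,  16,  150,  368, 494, 509] 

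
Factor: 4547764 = 2^2*13^1*19^1*  4603^1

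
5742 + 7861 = 13603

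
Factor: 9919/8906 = 2^( - 1)*7^1 * 13^1*61^( - 1 ) * 73^( - 1) * 109^1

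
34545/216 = 11515/72 = 159.93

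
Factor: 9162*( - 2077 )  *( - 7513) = 2^1*3^2 * 11^1*31^1*67^1*509^1 * 683^1 = 142968438162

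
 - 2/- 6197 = 2/6197 =0.00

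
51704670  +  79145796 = 130850466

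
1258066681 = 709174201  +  548892480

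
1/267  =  1/267 = 0.00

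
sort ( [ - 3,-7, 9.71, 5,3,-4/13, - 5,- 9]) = [ - 9, - 7, - 5, - 3,-4/13,3, 5 , 9.71]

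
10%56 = 10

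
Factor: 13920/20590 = 2^4 * 3^1*71^(- 1)=48/71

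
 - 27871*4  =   - 111484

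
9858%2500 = 2358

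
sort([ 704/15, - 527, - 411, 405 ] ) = [ - 527, - 411,  704/15,405 ] 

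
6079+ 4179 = 10258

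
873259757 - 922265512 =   -  49005755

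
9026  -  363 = 8663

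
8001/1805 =4 + 781/1805 = 4.43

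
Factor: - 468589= - 11^1*41^1*1039^1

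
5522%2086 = 1350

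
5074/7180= 2537/3590 = 0.71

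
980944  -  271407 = 709537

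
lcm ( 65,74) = 4810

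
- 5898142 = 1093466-6991608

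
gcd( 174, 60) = 6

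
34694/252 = 17347/126 =137.67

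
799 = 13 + 786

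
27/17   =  27/17 =1.59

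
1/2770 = 1/2770  =  0.00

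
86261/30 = 86261/30 = 2875.37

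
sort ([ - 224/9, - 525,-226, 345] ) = [ - 525, - 226 , - 224/9,345]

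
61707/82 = 61707/82  =  752.52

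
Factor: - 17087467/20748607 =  - 11^( - 1)*29^1 *293^1*2011^1*1886237^(-1 )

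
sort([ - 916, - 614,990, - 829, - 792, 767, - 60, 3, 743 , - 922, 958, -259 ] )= [ - 922 , - 916,-829, - 792, - 614, - 259, - 60,3,743 , 767, 958, 990 ]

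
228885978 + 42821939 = 271707917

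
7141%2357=70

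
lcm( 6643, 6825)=498225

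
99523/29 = 3431+24/29  =  3431.83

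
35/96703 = 35/96703 = 0.00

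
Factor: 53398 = 2^1*26699^1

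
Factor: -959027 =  - 751^1 * 1277^1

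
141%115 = 26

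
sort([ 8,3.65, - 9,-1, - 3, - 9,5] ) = [ - 9, - 9, - 3, - 1, 3.65, 5,8] 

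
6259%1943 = 430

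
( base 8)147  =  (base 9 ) 124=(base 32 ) 37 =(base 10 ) 103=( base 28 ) 3J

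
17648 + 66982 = 84630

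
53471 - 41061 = 12410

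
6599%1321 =1315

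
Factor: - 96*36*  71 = - 2^7*3^3*71^1 = - 245376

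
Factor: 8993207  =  23^1*391009^1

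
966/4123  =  138/589 = 0.23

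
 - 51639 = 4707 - 56346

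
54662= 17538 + 37124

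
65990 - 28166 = 37824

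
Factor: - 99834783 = -3^1*33278261^1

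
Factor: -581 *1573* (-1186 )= 1083900818 = 2^1*7^1 * 11^2 * 13^1*83^1 * 593^1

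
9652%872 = 60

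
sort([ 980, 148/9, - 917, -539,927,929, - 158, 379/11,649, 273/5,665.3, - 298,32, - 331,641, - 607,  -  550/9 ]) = [ - 917, - 607, - 539, - 331, - 298, - 158, - 550/9, 148/9,32, 379/11,  273/5, 641, 649, 665.3, 927, 929, 980 ]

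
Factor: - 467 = - 467^1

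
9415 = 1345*7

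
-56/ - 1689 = 56/1689 =0.03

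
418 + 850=1268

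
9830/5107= 9830/5107 = 1.92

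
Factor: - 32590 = - 2^1*5^1 * 3259^1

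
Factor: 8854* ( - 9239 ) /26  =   - 13^(- 1)*19^1  *  233^1*9239^1 = - 40901053/13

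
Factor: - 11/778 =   -  2^( - 1) * 11^1 * 389^( - 1)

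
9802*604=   5920408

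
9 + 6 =15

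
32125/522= 61+283/522 = 61.54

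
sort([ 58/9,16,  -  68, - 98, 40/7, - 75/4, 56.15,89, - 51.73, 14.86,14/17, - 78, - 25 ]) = [ - 98, - 78, - 68,-51.73, - 25,-75/4,14/17,40/7,58/9,14.86,16,56.15,89]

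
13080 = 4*3270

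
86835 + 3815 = 90650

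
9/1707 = 3/569 = 0.01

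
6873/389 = 17  +  260/389=17.67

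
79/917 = 79/917 = 0.09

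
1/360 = 1/360 =0.00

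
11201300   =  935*11980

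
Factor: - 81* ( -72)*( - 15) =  - 87480 = -2^3 * 3^7 * 5^1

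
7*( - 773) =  - 5411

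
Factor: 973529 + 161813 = 1135342 = 2^1*13^2*3359^1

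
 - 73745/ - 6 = 12290 + 5/6 = 12290.83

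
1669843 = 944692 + 725151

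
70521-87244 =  - 16723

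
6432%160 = 32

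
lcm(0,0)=0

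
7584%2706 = 2172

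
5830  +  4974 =10804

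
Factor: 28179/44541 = 31/49 = 7^ ( - 2) * 31^1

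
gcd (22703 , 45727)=1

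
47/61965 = 47/61965 = 0.00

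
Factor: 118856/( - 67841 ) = - 664/379 = - 2^3*83^1 * 379^( - 1)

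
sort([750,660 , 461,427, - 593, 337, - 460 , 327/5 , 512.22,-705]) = [  -  705,  -  593,-460 , 327/5, 337 , 427,461, 512.22, 660, 750] 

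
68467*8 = 547736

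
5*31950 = 159750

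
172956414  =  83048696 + 89907718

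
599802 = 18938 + 580864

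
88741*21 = 1863561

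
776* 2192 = 1700992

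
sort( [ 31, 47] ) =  [31, 47 ]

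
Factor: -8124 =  - 2^2*3^1  *  677^1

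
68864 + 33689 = 102553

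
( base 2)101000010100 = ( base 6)15540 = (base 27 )3EF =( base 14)D24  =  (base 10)2580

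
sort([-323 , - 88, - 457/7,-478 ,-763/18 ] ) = [ - 478 , - 323,-88,-457/7,  -  763/18] 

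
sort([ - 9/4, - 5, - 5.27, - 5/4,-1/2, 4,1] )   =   [ - 5.27, - 5, -9/4, - 5/4,  -  1/2, 1, 4] 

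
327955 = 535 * 613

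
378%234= 144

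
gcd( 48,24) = 24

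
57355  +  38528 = 95883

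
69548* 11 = 765028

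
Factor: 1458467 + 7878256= 3^1*11^2*17^2*89^1 = 9336723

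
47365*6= 284190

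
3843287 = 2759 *1393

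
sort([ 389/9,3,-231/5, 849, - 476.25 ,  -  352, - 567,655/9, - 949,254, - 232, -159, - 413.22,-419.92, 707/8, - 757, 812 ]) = [ - 949,-757, - 567,  -  476.25,  -  419.92, - 413.22, - 352, - 232,-159, - 231/5, 3, 389/9 , 655/9,707/8, 254, 812, 849 ] 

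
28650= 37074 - 8424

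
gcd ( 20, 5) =5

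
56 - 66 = - 10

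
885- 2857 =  - 1972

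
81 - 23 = 58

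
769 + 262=1031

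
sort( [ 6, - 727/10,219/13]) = [ - 727/10,6,219/13 ]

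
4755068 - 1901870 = 2853198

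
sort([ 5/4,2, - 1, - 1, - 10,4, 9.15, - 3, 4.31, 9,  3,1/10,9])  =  [ -10, - 3, - 1, - 1,1/10, 5/4,  2, 3, 4,  4.31,9, 9, 9.15]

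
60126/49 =1227+3/49 = 1227.06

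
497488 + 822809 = 1320297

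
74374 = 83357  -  8983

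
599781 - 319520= 280261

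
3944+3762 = 7706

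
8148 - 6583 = 1565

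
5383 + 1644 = 7027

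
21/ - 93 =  - 7/31 = -0.23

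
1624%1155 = 469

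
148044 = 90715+57329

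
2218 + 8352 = 10570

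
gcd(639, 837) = 9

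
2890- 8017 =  - 5127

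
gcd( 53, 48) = 1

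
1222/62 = 611/31=19.71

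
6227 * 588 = 3661476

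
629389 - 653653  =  -24264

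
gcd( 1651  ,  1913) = 1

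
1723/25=68 + 23/25 = 68.92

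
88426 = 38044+50382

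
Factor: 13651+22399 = 2^1 * 5^2 * 7^1*103^1 = 36050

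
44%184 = 44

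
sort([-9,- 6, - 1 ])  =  [ - 9, - 6, - 1] 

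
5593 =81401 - 75808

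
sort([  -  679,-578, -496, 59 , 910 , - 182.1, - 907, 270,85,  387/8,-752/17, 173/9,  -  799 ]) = [ - 907, - 799, - 679, - 578 , - 496,-182.1, - 752/17, 173/9 , 387/8, 59 , 85, 270,910 ] 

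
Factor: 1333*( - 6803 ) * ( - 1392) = 2^4*3^1*29^1* 31^1*43^1*6803^1 = 12623211408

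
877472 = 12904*68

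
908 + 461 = 1369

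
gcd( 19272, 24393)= 3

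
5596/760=1399/190 = 7.36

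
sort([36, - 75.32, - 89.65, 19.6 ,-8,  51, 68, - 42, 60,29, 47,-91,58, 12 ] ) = [ - 91, - 89.65, - 75.32,-42, - 8, 12,19.6, 29, 36,  47, 51,58,60, 68] 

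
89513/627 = 89513/627 = 142.76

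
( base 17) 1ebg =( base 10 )9162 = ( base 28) BJ6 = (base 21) KG6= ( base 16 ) 23CA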